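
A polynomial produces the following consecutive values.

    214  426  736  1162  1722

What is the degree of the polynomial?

3

First differences: 212, 310, 426, 560
Second differences: 98, 116, 134
Third differences: 18, 18
The third differences are constant, so the polynomial has degree 3.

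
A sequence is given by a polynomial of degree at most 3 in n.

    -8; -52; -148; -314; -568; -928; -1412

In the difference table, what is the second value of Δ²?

D1: -44, -96, -166, -254, -360, -484
D2: -52, -70, -88, -106, -124
D3: -18, -18, -18, -18

-70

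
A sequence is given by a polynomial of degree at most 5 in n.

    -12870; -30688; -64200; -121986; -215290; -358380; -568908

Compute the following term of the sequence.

-868270

-17818, -33512, -57786, -93304, -143090, -210528
-15694, -24274, -35518, -49786, -67438
-8580, -11244, -14268, -17652
-2664, -3024, -3384
-360, -360
Constant fifth difference = -360, so extend:
-3384 − 360 = -3744;  -17652 − 3744 = -21396;  -67438 − 21396 = -88834;  -210528 − 88834 = -299362;  -568908 − 299362 = -868270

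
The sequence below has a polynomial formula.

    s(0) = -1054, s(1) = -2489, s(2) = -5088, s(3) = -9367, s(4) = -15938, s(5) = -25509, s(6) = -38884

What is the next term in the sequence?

-56963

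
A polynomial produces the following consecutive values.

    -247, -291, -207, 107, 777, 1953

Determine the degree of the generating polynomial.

4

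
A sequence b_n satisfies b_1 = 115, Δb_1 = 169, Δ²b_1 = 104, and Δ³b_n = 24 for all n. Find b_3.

Build the table forward from the leading diagonal:
D3: 24, 24, 24
D2: 104, 128, 152
D1: 169, 273, 401
b: 115, 284, 557

557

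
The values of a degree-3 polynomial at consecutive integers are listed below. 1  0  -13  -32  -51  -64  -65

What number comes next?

-48

First differences: -1, -13, -19, -19, -13, -1
Second differences: -12, -6, 0, 6, 12
Third differences: 6, 6, 6, 6
The third differences are constant (6).
12 + 6 = 18;  -1 + 18 = 17;  -65 + 17 = -48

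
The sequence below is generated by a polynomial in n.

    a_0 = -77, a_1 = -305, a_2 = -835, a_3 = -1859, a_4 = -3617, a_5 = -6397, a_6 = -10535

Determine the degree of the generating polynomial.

4

Δ: -228, -530, -1024, -1758, -2780, -4138
Δ²: -302, -494, -734, -1022, -1358
Δ³: -192, -240, -288, -336
Δ⁴: -48, -48, -48
The fourth differences are constant, so the polynomial has degree 4.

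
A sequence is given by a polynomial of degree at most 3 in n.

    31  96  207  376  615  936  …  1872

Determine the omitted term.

1351

Using the first 6 terms:
First differences: 65, 111, 169, 239, 321
Second differences: 46, 58, 70, 82
Third differences: 12, 12, 12
Constant third difference = 12.
Extend forward: 82 + 12 = 94;  321 + 94 = 415;  936 + 415 = 1351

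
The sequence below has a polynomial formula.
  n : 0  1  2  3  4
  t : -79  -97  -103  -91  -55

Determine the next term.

11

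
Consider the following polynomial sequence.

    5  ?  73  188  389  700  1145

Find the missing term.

20

Using the last 5 terms:
Δ: 115  201  311  445
Δ²: 86  110  134
Δ³: 24  24
Constant third difference = 24.
Extend backward: 86 − 24 = 62;  115 − 62 = 53;  73 − 53 = 20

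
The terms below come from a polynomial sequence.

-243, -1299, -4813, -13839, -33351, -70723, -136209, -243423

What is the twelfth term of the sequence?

D1: -1056, -3514, -9026, -19512, -37372, -65486, -107214
D2: -2458, -5512, -10486, -17860, -28114, -41728
D3: -3054, -4974, -7374, -10254, -13614
D4: -1920, -2400, -2880, -3360
D5: -480, -480, -480
Fifth differences constant at -480.
-3360 − 480 = -3840;  -13614 − 3840 = -17454;  -41728 − 17454 = -59182;  -107214 − 59182 = -166396;  -243423 − 166396 = -409819
-3840 − 480 = -4320;  -17454 − 4320 = -21774;  -59182 − 21774 = -80956;  -166396 − 80956 = -247352;  -409819 − 247352 = -657171
-4320 − 480 = -4800;  -21774 − 4800 = -26574;  -80956 − 26574 = -107530;  -247352 − 107530 = -354882;  -657171 − 354882 = -1012053
-4800 − 480 = -5280;  -26574 − 5280 = -31854;  -107530 − 31854 = -139384;  -354882 − 139384 = -494266;  -1012053 − 494266 = -1506319

-1506319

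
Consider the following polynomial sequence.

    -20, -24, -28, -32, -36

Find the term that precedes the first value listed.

-4, -4, -4, -4
The first differences are constant at -4.
Work back: -20 + 4 = -16

-16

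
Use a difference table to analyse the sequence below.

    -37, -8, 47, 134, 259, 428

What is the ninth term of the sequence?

D1: 29  55  87  125  169
D2: 26  32  38  44
D3: 6  6  6
The third differences are constant (6).
44 + 6 = 50;  169 + 50 = 219;  428 + 219 = 647
50 + 6 = 56;  219 + 56 = 275;  647 + 275 = 922
56 + 6 = 62;  275 + 62 = 337;  922 + 337 = 1259

1259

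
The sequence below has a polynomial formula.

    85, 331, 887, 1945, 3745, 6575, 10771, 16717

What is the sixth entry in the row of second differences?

1750

Δ: 246, 556, 1058, 1800, 2830, 4196, 5946
Δ²: 310, 502, 742, 1030, 1366, 1750
Δ³: 192, 240, 288, 336, 384
Δ⁴: 48, 48, 48, 48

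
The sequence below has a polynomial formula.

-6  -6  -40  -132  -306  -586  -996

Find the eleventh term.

First differences: 0, -34, -92, -174, -280, -410
Second differences: -34, -58, -82, -106, -130
Third differences: -24, -24, -24, -24
Constant third difference = -24, so extend:
-130 − 24 = -154;  -410 − 154 = -564;  -996 − 564 = -1560
-154 − 24 = -178;  -564 − 178 = -742;  -1560 − 742 = -2302
-178 − 24 = -202;  -742 − 202 = -944;  -2302 − 944 = -3246
-202 − 24 = -226;  -944 − 226 = -1170;  -3246 − 1170 = -4416

-4416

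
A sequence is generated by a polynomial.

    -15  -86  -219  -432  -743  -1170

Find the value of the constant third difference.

-18

D1: -71, -133, -213, -311, -427
D2: -62, -80, -98, -116
D3: -18, -18, -18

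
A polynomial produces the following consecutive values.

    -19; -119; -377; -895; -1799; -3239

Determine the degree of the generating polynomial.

4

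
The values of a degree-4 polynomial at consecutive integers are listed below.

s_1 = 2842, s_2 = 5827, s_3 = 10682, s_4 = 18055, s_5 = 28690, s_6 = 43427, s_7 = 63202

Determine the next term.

D1: 2985, 4855, 7373, 10635, 14737, 19775
D2: 1870, 2518, 3262, 4102, 5038
D3: 648, 744, 840, 936
D4: 96, 96, 96
Constant fourth difference = 96, so extend:
936 + 96 = 1032;  5038 + 1032 = 6070;  19775 + 6070 = 25845;  63202 + 25845 = 89047

89047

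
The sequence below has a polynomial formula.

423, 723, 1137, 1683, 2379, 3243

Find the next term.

4293

Δ: 300, 414, 546, 696, 864
Δ²: 114, 132, 150, 168
Δ³: 18, 18, 18
Third differences constant at 18.
168 + 18 = 186;  864 + 186 = 1050;  3243 + 1050 = 4293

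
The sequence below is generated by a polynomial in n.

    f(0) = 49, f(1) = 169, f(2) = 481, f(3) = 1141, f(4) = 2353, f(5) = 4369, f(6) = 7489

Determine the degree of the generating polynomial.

120, 312, 660, 1212, 2016, 3120
192, 348, 552, 804, 1104
156, 204, 252, 300
48, 48, 48
The fourth differences are constant, so the polynomial has degree 4.

4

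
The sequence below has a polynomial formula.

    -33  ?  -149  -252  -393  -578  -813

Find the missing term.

Using the last 5 terms:
-103, -141, -185, -235
-38, -44, -50
-6, -6
Constant third difference = -6.
Extend backward: -38 + 6 = -32;  -103 + 32 = -71;  -149 + 71 = -78

-78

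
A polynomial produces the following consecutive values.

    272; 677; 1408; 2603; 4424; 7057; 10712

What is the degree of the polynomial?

First differences: 405, 731, 1195, 1821, 2633, 3655
Second differences: 326, 464, 626, 812, 1022
Third differences: 138, 162, 186, 210
Fourth differences: 24, 24, 24
The fourth differences are constant, so the polynomial has degree 4.

4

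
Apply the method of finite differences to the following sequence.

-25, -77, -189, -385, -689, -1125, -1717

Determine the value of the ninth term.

-3465

D1: -52  -112  -196  -304  -436  -592
D2: -60  -84  -108  -132  -156
D3: -24  -24  -24  -24
The third differences are constant (-24).
-156 − 24 = -180;  -592 − 180 = -772;  -1717 − 772 = -2489
-180 − 24 = -204;  -772 − 204 = -976;  -2489 − 976 = -3465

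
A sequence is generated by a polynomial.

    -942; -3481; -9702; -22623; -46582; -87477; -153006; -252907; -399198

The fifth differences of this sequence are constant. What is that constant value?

-240

First differences: -2539, -6221, -12921, -23959, -40895, -65529, -99901, -146291
Second differences: -3682, -6700, -11038, -16936, -24634, -34372, -46390
Third differences: -3018, -4338, -5898, -7698, -9738, -12018
Fourth differences: -1320, -1560, -1800, -2040, -2280
Fifth differences: -240, -240, -240, -240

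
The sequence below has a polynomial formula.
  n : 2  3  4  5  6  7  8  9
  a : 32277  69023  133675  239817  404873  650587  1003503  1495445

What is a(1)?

13213

36746  64652  106142  165056  245714  352916  491942
27906  41490  58914  80658  107202  139026
13584  17424  21744  26544  31824
3840  4320  4800  5280
480  480  480
The fifth differences are constant at 480.
Work back: 3840 − 480 = 3360;  13584 − 3360 = 10224;  27906 − 10224 = 17682;  36746 − 17682 = 19064;  32277 − 19064 = 13213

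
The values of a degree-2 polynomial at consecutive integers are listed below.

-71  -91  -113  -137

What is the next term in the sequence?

D1: -20  -22  -24
D2: -2  -2
The second differences are constant (-2).
-24 − 2 = -26;  -137 − 26 = -163

-163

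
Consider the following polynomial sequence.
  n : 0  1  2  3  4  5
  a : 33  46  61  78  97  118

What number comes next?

D1: 13  15  17  19  21
D2: 2  2  2  2
The second differences are constant (2).
21 + 2 = 23;  118 + 23 = 141

141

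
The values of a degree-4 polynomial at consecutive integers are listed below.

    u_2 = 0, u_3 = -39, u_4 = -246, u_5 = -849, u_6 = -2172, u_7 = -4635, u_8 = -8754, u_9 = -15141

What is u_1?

First differences: -39  -207  -603  -1323  -2463  -4119  -6387
Second differences: -168  -396  -720  -1140  -1656  -2268
Third differences: -228  -324  -420  -516  -612
Fourth differences: -96  -96  -96  -96
The fourth differences are constant at -96.
Work back: -228 + 96 = -132;  -168 + 132 = -36;  -39 + 36 = -3;  0 + 3 = 3

3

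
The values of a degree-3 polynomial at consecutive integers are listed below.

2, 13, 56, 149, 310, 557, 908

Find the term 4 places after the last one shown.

3712

D1: 11 , 43 , 93 , 161 , 247 , 351
D2: 32 , 50 , 68 , 86 , 104
D3: 18 , 18 , 18 , 18
Constant third difference = 18, so extend:
104 + 18 = 122;  351 + 122 = 473;  908 + 473 = 1381
122 + 18 = 140;  473 + 140 = 613;  1381 + 613 = 1994
140 + 18 = 158;  613 + 158 = 771;  1994 + 771 = 2765
158 + 18 = 176;  771 + 176 = 947;  2765 + 947 = 3712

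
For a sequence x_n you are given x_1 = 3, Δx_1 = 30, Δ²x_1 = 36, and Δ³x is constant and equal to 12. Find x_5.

387

Build the table forward from the leading diagonal:
D3: 12  12  12  12  12
D2: 36  48  60  72  84
D1: 30  66  114  174  246
x: 3  33  99  213  387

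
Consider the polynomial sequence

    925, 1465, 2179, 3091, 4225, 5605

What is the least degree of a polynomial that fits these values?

3

First differences: 540, 714, 912, 1134, 1380
Second differences: 174, 198, 222, 246
Third differences: 24, 24, 24
The third differences are constant, so the polynomial has degree 3.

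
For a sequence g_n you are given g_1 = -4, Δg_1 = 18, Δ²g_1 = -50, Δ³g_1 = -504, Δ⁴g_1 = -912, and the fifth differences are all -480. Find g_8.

-60568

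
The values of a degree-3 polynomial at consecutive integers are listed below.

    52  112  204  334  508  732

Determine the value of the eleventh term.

2812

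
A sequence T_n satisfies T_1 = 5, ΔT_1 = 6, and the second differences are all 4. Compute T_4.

35

Build the table forward from the leading diagonal:
Δ²: 4  4  4  4
Δ: 6  10  14  18
T: 5  11  21  35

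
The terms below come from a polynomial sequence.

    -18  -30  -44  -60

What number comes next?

-78

Δ: -12, -14, -16
Δ²: -2, -2
The second differences are constant (-2).
-16 − 2 = -18;  -60 − 18 = -78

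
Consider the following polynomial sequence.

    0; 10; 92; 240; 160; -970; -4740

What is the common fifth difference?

-240

First differences: 10, 82, 148, -80, -1130, -3770
Second differences: 72, 66, -228, -1050, -2640
Third differences: -6, -294, -822, -1590
Fourth differences: -288, -528, -768
Fifth differences: -240, -240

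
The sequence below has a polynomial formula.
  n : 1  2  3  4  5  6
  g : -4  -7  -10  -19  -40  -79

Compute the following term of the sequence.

-142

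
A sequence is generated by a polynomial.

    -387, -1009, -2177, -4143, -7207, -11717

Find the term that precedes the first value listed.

First differences: -622  -1168  -1966  -3064  -4510
Second differences: -546  -798  -1098  -1446
Third differences: -252  -300  -348
Fourth differences: -48  -48
The fourth differences are constant at -48.
Work back: -252 + 48 = -204;  -546 + 204 = -342;  -622 + 342 = -280;  -387 + 280 = -107

-107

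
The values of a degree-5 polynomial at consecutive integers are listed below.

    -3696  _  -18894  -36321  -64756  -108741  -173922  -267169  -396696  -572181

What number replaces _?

-8917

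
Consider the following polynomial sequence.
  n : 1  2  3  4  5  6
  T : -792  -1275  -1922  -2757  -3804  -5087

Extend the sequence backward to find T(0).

Δ: -483  -647  -835  -1047  -1283
Δ²: -164  -188  -212  -236
Δ³: -24  -24  -24
The third differences are constant at -24.
Work back: -164 + 24 = -140;  -483 + 140 = -343;  -792 + 343 = -449

-449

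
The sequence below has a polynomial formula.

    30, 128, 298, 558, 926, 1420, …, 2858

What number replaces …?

2058

Using the first 6 terms:
Δ: 98, 170, 260, 368, 494
Δ²: 72, 90, 108, 126
Δ³: 18, 18, 18
Constant third difference = 18.
Extend forward: 126 + 18 = 144;  494 + 144 = 638;  1420 + 638 = 2058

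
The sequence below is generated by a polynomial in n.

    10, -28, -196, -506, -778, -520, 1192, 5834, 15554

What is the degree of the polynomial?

5

D1: -38, -168, -310, -272, 258, 1712, 4642, 9720
D2: -130, -142, 38, 530, 1454, 2930, 5078
D3: -12, 180, 492, 924, 1476, 2148
D4: 192, 312, 432, 552, 672
D5: 120, 120, 120, 120
The fifth differences are constant, so the polynomial has degree 5.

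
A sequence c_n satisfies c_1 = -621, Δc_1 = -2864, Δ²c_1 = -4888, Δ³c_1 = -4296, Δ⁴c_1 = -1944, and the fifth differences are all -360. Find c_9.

-557213

Build the table forward from the leading diagonal:
Δ⁵: -360, -360, -360, -360, -360, -360, -360, -360, -360
Δ⁴: -1944, -2304, -2664, -3024, -3384, -3744, -4104, -4464, -4824
Δ³: -4296, -6240, -8544, -11208, -14232, -17616, -21360, -25464, -29928
Δ²: -4888, -9184, -15424, -23968, -35176, -49408, -67024, -88384, -113848
Δ: -2864, -7752, -16936, -32360, -56328, -91504, -140912, -207936, -296320
c: -621, -3485, -11237, -28173, -60533, -116861, -208365, -349277, -557213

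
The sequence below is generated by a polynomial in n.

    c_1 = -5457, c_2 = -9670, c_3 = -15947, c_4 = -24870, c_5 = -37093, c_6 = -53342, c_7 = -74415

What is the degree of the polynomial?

4

Δ: -4213, -6277, -8923, -12223, -16249, -21073
Δ²: -2064, -2646, -3300, -4026, -4824
Δ³: -582, -654, -726, -798
Δ⁴: -72, -72, -72
The fourth differences are constant, so the polynomial has degree 4.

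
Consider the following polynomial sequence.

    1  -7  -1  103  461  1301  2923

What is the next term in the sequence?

Δ: -8  6  104  358  840  1622
Δ²: 14  98  254  482  782
Δ³: 84  156  228  300
Δ⁴: 72  72  72
Constant fourth difference = 72, so extend:
300 + 72 = 372;  782 + 372 = 1154;  1622 + 1154 = 2776;  2923 + 2776 = 5699

5699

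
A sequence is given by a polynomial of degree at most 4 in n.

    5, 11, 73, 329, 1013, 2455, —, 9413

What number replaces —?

5081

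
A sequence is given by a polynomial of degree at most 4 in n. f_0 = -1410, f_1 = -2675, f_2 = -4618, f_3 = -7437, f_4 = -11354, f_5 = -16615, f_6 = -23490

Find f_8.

First differences: -1265, -1943, -2819, -3917, -5261, -6875
Second differences: -678, -876, -1098, -1344, -1614
Third differences: -198, -222, -246, -270
Fourth differences: -24, -24, -24
Constant fourth difference = -24, so extend:
-270 − 24 = -294;  -1614 − 294 = -1908;  -6875 − 1908 = -8783;  -23490 − 8783 = -32273
-294 − 24 = -318;  -1908 − 318 = -2226;  -8783 − 2226 = -11009;  -32273 − 11009 = -43282

-43282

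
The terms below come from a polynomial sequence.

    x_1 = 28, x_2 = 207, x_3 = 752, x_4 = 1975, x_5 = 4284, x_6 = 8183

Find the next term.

Δ: 179  545  1223  2309  3899
Δ²: 366  678  1086  1590
Δ³: 312  408  504
Δ⁴: 96  96
Fourth differences constant at 96.
504 + 96 = 600;  1590 + 600 = 2190;  3899 + 2190 = 6089;  8183 + 6089 = 14272

14272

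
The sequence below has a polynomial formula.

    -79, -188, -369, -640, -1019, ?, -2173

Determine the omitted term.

-1524

Using the first 5 terms:
First differences: -109, -181, -271, -379
Second differences: -72, -90, -108
Third differences: -18, -18
Constant third difference = -18.
Extend forward: -108 − 18 = -126;  -379 − 126 = -505;  -1019 − 505 = -1524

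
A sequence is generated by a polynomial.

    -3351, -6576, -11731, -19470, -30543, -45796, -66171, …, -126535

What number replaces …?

Using the first 7 terms:
D1: -3225  -5155  -7739  -11073  -15253  -20375
D2: -1930  -2584  -3334  -4180  -5122
D3: -654  -750  -846  -942
D4: -96  -96  -96
Constant fourth difference = -96.
Extend forward: -942 − 96 = -1038;  -5122 − 1038 = -6160;  -20375 − 6160 = -26535;  -66171 − 26535 = -92706

-92706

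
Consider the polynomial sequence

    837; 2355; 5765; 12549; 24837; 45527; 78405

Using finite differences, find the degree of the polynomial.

5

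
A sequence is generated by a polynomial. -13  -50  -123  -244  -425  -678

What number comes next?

-1015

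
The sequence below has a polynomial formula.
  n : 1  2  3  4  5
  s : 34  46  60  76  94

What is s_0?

D1: 12  14  16  18
D2: 2  2  2
The second differences are constant at 2.
Work back: 12 − 2 = 10;  34 − 10 = 24

24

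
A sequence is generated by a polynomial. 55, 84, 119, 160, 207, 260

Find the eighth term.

384

Δ: 29, 35, 41, 47, 53
Δ²: 6, 6, 6, 6
Constant second difference = 6, so extend:
53 + 6 = 59;  260 + 59 = 319
59 + 6 = 65;  319 + 65 = 384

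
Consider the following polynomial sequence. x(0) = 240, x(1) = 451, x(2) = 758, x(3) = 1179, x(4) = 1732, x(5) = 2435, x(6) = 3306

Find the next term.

4363

First differences: 211, 307, 421, 553, 703, 871
Second differences: 96, 114, 132, 150, 168
Third differences: 18, 18, 18, 18
Constant third difference = 18, so extend:
168 + 18 = 186;  871 + 186 = 1057;  3306 + 1057 = 4363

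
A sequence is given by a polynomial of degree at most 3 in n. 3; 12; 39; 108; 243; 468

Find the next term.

First differences: 9  27  69  135  225
Second differences: 18  42  66  90
Third differences: 24  24  24
The third differences are constant (24).
90 + 24 = 114;  225 + 114 = 339;  468 + 339 = 807

807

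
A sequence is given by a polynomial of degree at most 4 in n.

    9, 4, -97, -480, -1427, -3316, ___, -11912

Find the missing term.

Using the first 6 terms:
Δ: -5, -101, -383, -947, -1889
Δ²: -96, -282, -564, -942
Δ³: -186, -282, -378
Δ⁴: -96, -96
Constant fourth difference = -96.
Extend forward: -378 − 96 = -474;  -942 − 474 = -1416;  -1889 − 1416 = -3305;  -3316 − 3305 = -6621

-6621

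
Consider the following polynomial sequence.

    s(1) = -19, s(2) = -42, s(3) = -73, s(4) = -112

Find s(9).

-427

D1: -23  -31  -39
D2: -8  -8
Constant second difference = -8, so extend:
-39 − 8 = -47;  -112 − 47 = -159
-47 − 8 = -55;  -159 − 55 = -214
-55 − 8 = -63;  -214 − 63 = -277
-63 − 8 = -71;  -277 − 71 = -348
-71 − 8 = -79;  -348 − 79 = -427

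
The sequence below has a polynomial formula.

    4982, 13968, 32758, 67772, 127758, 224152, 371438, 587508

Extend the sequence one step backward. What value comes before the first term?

1348

First differences: 8986  18790  35014  59986  96394  147286  216070
Second differences: 9804  16224  24972  36408  50892  68784
Third differences: 6420  8748  11436  14484  17892
Fourth differences: 2328  2688  3048  3408
Fifth differences: 360  360  360
The fifth differences are constant at 360.
Work back: 2328 − 360 = 1968;  6420 − 1968 = 4452;  9804 − 4452 = 5352;  8986 − 5352 = 3634;  4982 − 3634 = 1348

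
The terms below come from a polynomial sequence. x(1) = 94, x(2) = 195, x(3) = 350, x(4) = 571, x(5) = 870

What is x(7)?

101, 155, 221, 299
54, 66, 78
12, 12
Constant third difference = 12, so extend:
78 + 12 = 90;  299 + 90 = 389;  870 + 389 = 1259
90 + 12 = 102;  389 + 102 = 491;  1259 + 491 = 1750

1750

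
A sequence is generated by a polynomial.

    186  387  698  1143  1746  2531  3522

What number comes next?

4743

201 , 311 , 445 , 603 , 785 , 991
110 , 134 , 158 , 182 , 206
24 , 24 , 24 , 24
Constant third difference = 24, so extend:
206 + 24 = 230;  991 + 230 = 1221;  3522 + 1221 = 4743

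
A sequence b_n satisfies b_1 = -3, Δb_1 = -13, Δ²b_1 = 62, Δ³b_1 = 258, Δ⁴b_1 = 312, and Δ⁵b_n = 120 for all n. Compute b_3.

33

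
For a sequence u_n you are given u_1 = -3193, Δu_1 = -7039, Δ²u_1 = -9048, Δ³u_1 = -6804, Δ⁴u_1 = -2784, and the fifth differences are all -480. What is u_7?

-361867

Build the table forward from the leading diagonal:
Δ⁵: -480, -480, -480, -480, -480, -480, -480
Δ⁴: -2784, -3264, -3744, -4224, -4704, -5184, -5664
Δ³: -6804, -9588, -12852, -16596, -20820, -25524, -30708
Δ²: -9048, -15852, -25440, -38292, -54888, -75708, -101232
Δ: -7039, -16087, -31939, -57379, -95671, -150559, -226267
u: -3193, -10232, -26319, -58258, -115637, -211308, -361867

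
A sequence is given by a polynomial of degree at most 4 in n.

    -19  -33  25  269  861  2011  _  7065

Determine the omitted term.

3977

Using the first 6 terms:
D1: -14  58  244  592  1150
D2: 72  186  348  558
D3: 114  162  210
D4: 48  48
Constant fourth difference = 48.
Extend forward: 210 + 48 = 258;  558 + 258 = 816;  1150 + 816 = 1966;  2011 + 1966 = 3977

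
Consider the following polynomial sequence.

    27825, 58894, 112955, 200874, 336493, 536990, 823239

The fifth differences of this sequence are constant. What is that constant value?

First differences: 31069, 54061, 87919, 135619, 200497, 286249
Second differences: 22992, 33858, 47700, 64878, 85752
Third differences: 10866, 13842, 17178, 20874
Fourth differences: 2976, 3336, 3696
Fifth differences: 360, 360

360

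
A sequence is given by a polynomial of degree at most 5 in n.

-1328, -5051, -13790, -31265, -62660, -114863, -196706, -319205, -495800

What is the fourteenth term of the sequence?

D1: -3723, -8739, -17475, -31395, -52203, -81843, -122499, -176595
D2: -5016, -8736, -13920, -20808, -29640, -40656, -54096
D3: -3720, -5184, -6888, -8832, -11016, -13440
D4: -1464, -1704, -1944, -2184, -2424
D5: -240, -240, -240, -240
Fifth differences constant at -240.
-2424 − 240 = -2664;  -13440 − 2664 = -16104;  -54096 − 16104 = -70200;  -176595 − 70200 = -246795;  -495800 − 246795 = -742595
-2664 − 240 = -2904;  -16104 − 2904 = -19008;  -70200 − 19008 = -89208;  -246795 − 89208 = -336003;  -742595 − 336003 = -1078598
-2904 − 240 = -3144;  -19008 − 3144 = -22152;  -89208 − 22152 = -111360;  -336003 − 111360 = -447363;  -1078598 − 447363 = -1525961
-3144 − 240 = -3384;  -22152 − 3384 = -25536;  -111360 − 25536 = -136896;  -447363 − 136896 = -584259;  -1525961 − 584259 = -2110220
-3384 − 240 = -3624;  -25536 − 3624 = -29160;  -136896 − 29160 = -166056;  -584259 − 166056 = -750315;  -2110220 − 750315 = -2860535

-2860535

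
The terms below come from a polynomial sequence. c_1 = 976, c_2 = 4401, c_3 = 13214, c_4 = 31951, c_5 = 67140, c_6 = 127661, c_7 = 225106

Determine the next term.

First differences: 3425, 8813, 18737, 35189, 60521, 97445
Second differences: 5388, 9924, 16452, 25332, 36924
Third differences: 4536, 6528, 8880, 11592
Fourth differences: 1992, 2352, 2712
Fifth differences: 360, 360
Fifth differences constant at 360.
2712 + 360 = 3072;  11592 + 3072 = 14664;  36924 + 14664 = 51588;  97445 + 51588 = 149033;  225106 + 149033 = 374139

374139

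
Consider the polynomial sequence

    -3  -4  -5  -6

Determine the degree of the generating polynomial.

Δ: -1, -1, -1
The first differences are constant, so the polynomial has degree 1.

1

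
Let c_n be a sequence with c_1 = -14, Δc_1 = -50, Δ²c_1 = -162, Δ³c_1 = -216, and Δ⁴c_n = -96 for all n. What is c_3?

Build the table forward from the leading diagonal:
Δ⁴: -96, -96, -96
Δ³: -216, -312, -408
Δ²: -162, -378, -690
Δ: -50, -212, -590
c: -14, -64, -276

-276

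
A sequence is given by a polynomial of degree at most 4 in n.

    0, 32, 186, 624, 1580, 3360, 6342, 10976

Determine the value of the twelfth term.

57552

First differences: 32  154  438  956  1780  2982  4634
Second differences: 122  284  518  824  1202  1652
Third differences: 162  234  306  378  450
Fourth differences: 72  72  72  72
Fourth differences constant at 72.
450 + 72 = 522;  1652 + 522 = 2174;  4634 + 2174 = 6808;  10976 + 6808 = 17784
522 + 72 = 594;  2174 + 594 = 2768;  6808 + 2768 = 9576;  17784 + 9576 = 27360
594 + 72 = 666;  2768 + 666 = 3434;  9576 + 3434 = 13010;  27360 + 13010 = 40370
666 + 72 = 738;  3434 + 738 = 4172;  13010 + 4172 = 17182;  40370 + 17182 = 57552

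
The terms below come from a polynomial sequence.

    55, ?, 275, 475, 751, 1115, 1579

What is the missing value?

139

Using the last 5 terms:
200, 276, 364, 464
76, 88, 100
12, 12
Constant third difference = 12.
Extend backward: 76 − 12 = 64;  200 − 64 = 136;  275 − 136 = 139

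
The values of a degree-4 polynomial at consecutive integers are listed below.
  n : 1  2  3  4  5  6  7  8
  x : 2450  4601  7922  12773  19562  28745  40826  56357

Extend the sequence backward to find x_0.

1157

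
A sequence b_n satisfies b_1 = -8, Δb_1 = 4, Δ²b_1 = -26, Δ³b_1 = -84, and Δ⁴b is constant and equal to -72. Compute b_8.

-5986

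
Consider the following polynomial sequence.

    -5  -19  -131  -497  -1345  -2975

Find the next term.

-5759

First differences: -14  -112  -366  -848  -1630
Second differences: -98  -254  -482  -782
Third differences: -156  -228  -300
Fourth differences: -72  -72
Fourth differences constant at -72.
-300 − 72 = -372;  -782 − 372 = -1154;  -1630 − 1154 = -2784;  -2975 − 2784 = -5759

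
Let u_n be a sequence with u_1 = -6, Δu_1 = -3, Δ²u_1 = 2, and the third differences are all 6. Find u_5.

18

Build the table forward from the leading diagonal:
Third differences: 6, 6, 6, 6, 6
Second differences: 2, 8, 14, 20, 26
First differences: -3, -1, 7, 21, 41
u: -6, -9, -10, -3, 18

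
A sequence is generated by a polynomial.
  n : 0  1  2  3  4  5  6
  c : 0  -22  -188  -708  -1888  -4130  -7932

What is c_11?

-74492

Δ: -22 , -166 , -520 , -1180 , -2242 , -3802
Δ²: -144 , -354 , -660 , -1062 , -1560
Δ³: -210 , -306 , -402 , -498
Δ⁴: -96 , -96 , -96
Constant fourth difference = -96, so extend:
-498 − 96 = -594;  -1560 − 594 = -2154;  -3802 − 2154 = -5956;  -7932 − 5956 = -13888
-594 − 96 = -690;  -2154 − 690 = -2844;  -5956 − 2844 = -8800;  -13888 − 8800 = -22688
-690 − 96 = -786;  -2844 − 786 = -3630;  -8800 − 3630 = -12430;  -22688 − 12430 = -35118
-786 − 96 = -882;  -3630 − 882 = -4512;  -12430 − 4512 = -16942;  -35118 − 16942 = -52060
-882 − 96 = -978;  -4512 − 978 = -5490;  -16942 − 5490 = -22432;  -52060 − 22432 = -74492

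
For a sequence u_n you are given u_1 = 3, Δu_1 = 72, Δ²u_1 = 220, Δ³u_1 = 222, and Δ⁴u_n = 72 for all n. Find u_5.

2571

Build the table forward from the leading diagonal:
D4: 72, 72, 72, 72, 72
D3: 222, 294, 366, 438, 510
D2: 220, 442, 736, 1102, 1540
D1: 72, 292, 734, 1470, 2572
u: 3, 75, 367, 1101, 2571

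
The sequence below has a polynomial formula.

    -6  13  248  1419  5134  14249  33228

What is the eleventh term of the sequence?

First differences: 19, 235, 1171, 3715, 9115, 18979
Second differences: 216, 936, 2544, 5400, 9864
Third differences: 720, 1608, 2856, 4464
Fourth differences: 888, 1248, 1608
Fifth differences: 360, 360
The fifth differences are constant (360).
1608 + 360 = 1968;  4464 + 1968 = 6432;  9864 + 6432 = 16296;  18979 + 16296 = 35275;  33228 + 35275 = 68503
1968 + 360 = 2328;  6432 + 2328 = 8760;  16296 + 8760 = 25056;  35275 + 25056 = 60331;  68503 + 60331 = 128834
2328 + 360 = 2688;  8760 + 2688 = 11448;  25056 + 11448 = 36504;  60331 + 36504 = 96835;  128834 + 96835 = 225669
2688 + 360 = 3048;  11448 + 3048 = 14496;  36504 + 14496 = 51000;  96835 + 51000 = 147835;  225669 + 147835 = 373504

373504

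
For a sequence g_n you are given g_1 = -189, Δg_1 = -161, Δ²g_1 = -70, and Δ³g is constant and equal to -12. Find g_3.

-581

Build the table forward from the leading diagonal:
D3: -12  -12  -12
D2: -70  -82  -94
D1: -161  -231  -313
g: -189  -350  -581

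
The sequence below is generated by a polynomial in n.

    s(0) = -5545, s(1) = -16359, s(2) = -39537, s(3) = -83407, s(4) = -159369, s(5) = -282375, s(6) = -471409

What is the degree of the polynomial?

D1: -10814, -23178, -43870, -75962, -123006, -189034
D2: -12364, -20692, -32092, -47044, -66028
D3: -8328, -11400, -14952, -18984
D4: -3072, -3552, -4032
D5: -480, -480
The fifth differences are constant, so the polynomial has degree 5.

5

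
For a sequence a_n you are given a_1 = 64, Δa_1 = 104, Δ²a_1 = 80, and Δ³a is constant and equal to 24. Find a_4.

640

Build the table forward from the leading diagonal:
Δ³: 24  24  24  24
Δ²: 80  104  128  152
Δ: 104  184  288  416
a: 64  168  352  640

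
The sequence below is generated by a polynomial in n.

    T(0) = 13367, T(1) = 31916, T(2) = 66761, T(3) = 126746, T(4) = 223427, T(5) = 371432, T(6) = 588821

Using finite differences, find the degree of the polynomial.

D1: 18549, 34845, 59985, 96681, 148005, 217389
D2: 16296, 25140, 36696, 51324, 69384
D3: 8844, 11556, 14628, 18060
D4: 2712, 3072, 3432
D5: 360, 360
The fifth differences are constant, so the polynomial has degree 5.

5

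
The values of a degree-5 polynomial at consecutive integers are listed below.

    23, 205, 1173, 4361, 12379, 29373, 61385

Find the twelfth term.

D1: 182  968  3188  8018  16994  32012
D2: 786  2220  4830  8976  15018
D3: 1434  2610  4146  6042
D4: 1176  1536  1896
D5: 360  360
The fifth differences are constant (360).
1896 + 360 = 2256;  6042 + 2256 = 8298;  15018 + 8298 = 23316;  32012 + 23316 = 55328;  61385 + 55328 = 116713
2256 + 360 = 2616;  8298 + 2616 = 10914;  23316 + 10914 = 34230;  55328 + 34230 = 89558;  116713 + 89558 = 206271
2616 + 360 = 2976;  10914 + 2976 = 13890;  34230 + 13890 = 48120;  89558 + 48120 = 137678;  206271 + 137678 = 343949
2976 + 360 = 3336;  13890 + 3336 = 17226;  48120 + 17226 = 65346;  137678 + 65346 = 203024;  343949 + 203024 = 546973
3336 + 360 = 3696;  17226 + 3696 = 20922;  65346 + 20922 = 86268;  203024 + 86268 = 289292;  546973 + 289292 = 836265

836265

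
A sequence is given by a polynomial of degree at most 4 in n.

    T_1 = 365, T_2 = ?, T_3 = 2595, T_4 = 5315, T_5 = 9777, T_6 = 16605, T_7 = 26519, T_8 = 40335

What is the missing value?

1089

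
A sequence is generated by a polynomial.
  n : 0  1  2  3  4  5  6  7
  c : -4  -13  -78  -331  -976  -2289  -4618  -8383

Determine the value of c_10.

-33574

First differences: -9  -65  -253  -645  -1313  -2329  -3765
Second differences: -56  -188  -392  -668  -1016  -1436
Third differences: -132  -204  -276  -348  -420
Fourth differences: -72  -72  -72  -72
Fourth differences constant at -72.
-420 − 72 = -492;  -1436 − 492 = -1928;  -3765 − 1928 = -5693;  -8383 − 5693 = -14076
-492 − 72 = -564;  -1928 − 564 = -2492;  -5693 − 2492 = -8185;  -14076 − 8185 = -22261
-564 − 72 = -636;  -2492 − 636 = -3128;  -8185 − 3128 = -11313;  -22261 − 11313 = -33574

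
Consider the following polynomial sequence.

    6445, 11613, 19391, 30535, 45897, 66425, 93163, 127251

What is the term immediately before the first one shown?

3227

D1: 5168  7778  11144  15362  20528  26738  34088
D2: 2610  3366  4218  5166  6210  7350
D3: 756  852  948  1044  1140
D4: 96  96  96  96
The fourth differences are constant at 96.
Work back: 756 − 96 = 660;  2610 − 660 = 1950;  5168 − 1950 = 3218;  6445 − 3218 = 3227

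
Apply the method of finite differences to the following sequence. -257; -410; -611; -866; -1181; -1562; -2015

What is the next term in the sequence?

-2546

D1: -153  -201  -255  -315  -381  -453
D2: -48  -54  -60  -66  -72
D3: -6  -6  -6  -6
Third differences constant at -6.
-72 − 6 = -78;  -453 − 78 = -531;  -2015 − 531 = -2546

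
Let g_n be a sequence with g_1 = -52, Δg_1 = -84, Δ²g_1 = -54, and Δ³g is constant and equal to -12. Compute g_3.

-274

Build the table forward from the leading diagonal:
Third differences: -12, -12, -12
Second differences: -54, -66, -78
First differences: -84, -138, -204
g: -52, -136, -274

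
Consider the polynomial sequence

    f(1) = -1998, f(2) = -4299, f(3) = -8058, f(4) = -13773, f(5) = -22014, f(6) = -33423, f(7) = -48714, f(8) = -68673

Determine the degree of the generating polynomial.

4

D1: -2301, -3759, -5715, -8241, -11409, -15291, -19959
D2: -1458, -1956, -2526, -3168, -3882, -4668
D3: -498, -570, -642, -714, -786
D4: -72, -72, -72, -72
The fourth differences are constant, so the polynomial has degree 4.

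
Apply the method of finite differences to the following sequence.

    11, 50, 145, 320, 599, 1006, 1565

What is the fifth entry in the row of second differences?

D1: 39, 95, 175, 279, 407, 559
D2: 56, 80, 104, 128, 152
D3: 24, 24, 24, 24

152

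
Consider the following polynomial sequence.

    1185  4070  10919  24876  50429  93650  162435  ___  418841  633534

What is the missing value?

266744

Using the first 7 terms:
Δ: 2885  6849  13957  25553  43221  68785
Δ²: 3964  7108  11596  17668  25564
Δ³: 3144  4488  6072  7896
Δ⁴: 1344  1584  1824
Δ⁵: 240  240
Constant fifth difference = 240.
Extend forward: 1824 + 240 = 2064;  7896 + 2064 = 9960;  25564 + 9960 = 35524;  68785 + 35524 = 104309;  162435 + 104309 = 266744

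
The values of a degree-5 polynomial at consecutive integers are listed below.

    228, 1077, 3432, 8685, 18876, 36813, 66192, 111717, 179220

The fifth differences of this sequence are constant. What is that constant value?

Δ: 849, 2355, 5253, 10191, 17937, 29379, 45525, 67503
Δ²: 1506, 2898, 4938, 7746, 11442, 16146, 21978
Δ³: 1392, 2040, 2808, 3696, 4704, 5832
Δ⁴: 648, 768, 888, 1008, 1128
Δ⁵: 120, 120, 120, 120

120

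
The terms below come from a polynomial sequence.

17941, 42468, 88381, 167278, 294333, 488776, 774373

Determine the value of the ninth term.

24527 , 45913 , 78897 , 127055 , 194443 , 285597
21386 , 32984 , 48158 , 67388 , 91154
11598 , 15174 , 19230 , 23766
3576 , 4056 , 4536
480 , 480
Fifth differences constant at 480.
4536 + 480 = 5016;  23766 + 5016 = 28782;  91154 + 28782 = 119936;  285597 + 119936 = 405533;  774373 + 405533 = 1179906
5016 + 480 = 5496;  28782 + 5496 = 34278;  119936 + 34278 = 154214;  405533 + 154214 = 559747;  1179906 + 559747 = 1739653

1739653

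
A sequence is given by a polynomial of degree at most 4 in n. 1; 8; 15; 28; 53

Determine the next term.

D1: 7, 7, 13, 25
D2: 0, 6, 12
D3: 6, 6
The third differences are constant (6).
12 + 6 = 18;  25 + 18 = 43;  53 + 43 = 96

96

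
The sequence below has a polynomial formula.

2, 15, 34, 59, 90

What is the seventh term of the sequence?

170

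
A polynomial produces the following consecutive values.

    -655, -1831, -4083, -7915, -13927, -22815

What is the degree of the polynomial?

4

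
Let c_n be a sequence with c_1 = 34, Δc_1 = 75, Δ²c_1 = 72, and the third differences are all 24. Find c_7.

Build the table forward from the leading diagonal:
D3: 24  24  24  24  24  24  24
D2: 72  96  120  144  168  192  216
D1: 75  147  243  363  507  675  867
c: 34  109  256  499  862  1369  2044

2044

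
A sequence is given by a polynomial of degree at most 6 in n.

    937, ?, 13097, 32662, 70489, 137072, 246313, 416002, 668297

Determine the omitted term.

Using the last 7 terms:
D1: 19565, 37827, 66583, 109241, 169689, 252295
D2: 18262, 28756, 42658, 60448, 82606
D3: 10494, 13902, 17790, 22158
D4: 3408, 3888, 4368
D5: 480, 480
Constant fifth difference = 480.
Extend backward: 3408 − 480 = 2928;  10494 − 2928 = 7566;  18262 − 7566 = 10696;  19565 − 10696 = 8869;  13097 − 8869 = 4228

4228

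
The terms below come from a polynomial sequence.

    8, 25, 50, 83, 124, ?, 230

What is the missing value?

173

Using the first 5 terms:
Δ: 17, 25, 33, 41
Δ²: 8, 8, 8
Constant second difference = 8.
Extend forward: 41 + 8 = 49;  124 + 49 = 173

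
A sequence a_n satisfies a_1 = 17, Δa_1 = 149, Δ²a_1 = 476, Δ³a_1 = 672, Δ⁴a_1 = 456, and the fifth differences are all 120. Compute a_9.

90809

Build the table forward from the leading diagonal:
Δ⁵: 120  120  120  120  120  120  120  120  120
Δ⁴: 456  576  696  816  936  1056  1176  1296  1416
Δ³: 672  1128  1704  2400  3216  4152  5208  6384  7680
Δ²: 476  1148  2276  3980  6380  9596  13748  18956  25340
Δ: 149  625  1773  4049  8029  14409  24005  37753  56709
a: 17  166  791  2564  6613  14642  29051  53056  90809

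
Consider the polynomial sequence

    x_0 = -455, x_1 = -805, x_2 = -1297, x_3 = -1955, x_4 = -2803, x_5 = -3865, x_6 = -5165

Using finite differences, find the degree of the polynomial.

3

D1: -350, -492, -658, -848, -1062, -1300
D2: -142, -166, -190, -214, -238
D3: -24, -24, -24, -24
The third differences are constant, so the polynomial has degree 3.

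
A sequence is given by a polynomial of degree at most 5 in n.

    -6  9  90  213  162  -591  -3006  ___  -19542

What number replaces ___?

Using the first 7 terms:
First differences: 15, 81, 123, -51, -753, -2415
Second differences: 66, 42, -174, -702, -1662
Third differences: -24, -216, -528, -960
Fourth differences: -192, -312, -432
Fifth differences: -120, -120
Constant fifth difference = -120.
Extend forward: -432 − 120 = -552;  -960 − 552 = -1512;  -1662 − 1512 = -3174;  -2415 − 3174 = -5589;  -3006 − 5589 = -8595

-8595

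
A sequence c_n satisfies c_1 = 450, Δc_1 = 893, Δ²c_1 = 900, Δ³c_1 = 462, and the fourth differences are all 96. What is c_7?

29988

Build the table forward from the leading diagonal:
Fourth differences: 96  96  96  96  96  96  96
Third differences: 462  558  654  750  846  942  1038
Second differences: 900  1362  1920  2574  3324  4170  5112
First differences: 893  1793  3155  5075  7649  10973  15143
c: 450  1343  3136  6291  11366  19015  29988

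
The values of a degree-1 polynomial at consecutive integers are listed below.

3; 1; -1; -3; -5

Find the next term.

-2  -2  -2  -2
Constant first difference = -2, so extend:
-5 − 2 = -7

-7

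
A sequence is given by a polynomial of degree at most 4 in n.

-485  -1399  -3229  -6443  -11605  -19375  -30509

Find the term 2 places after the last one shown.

-914, -1830, -3214, -5162, -7770, -11134
-916, -1384, -1948, -2608, -3364
-468, -564, -660, -756
-96, -96, -96
The fourth differences are constant (-96).
-756 − 96 = -852;  -3364 − 852 = -4216;  -11134 − 4216 = -15350;  -30509 − 15350 = -45859
-852 − 96 = -948;  -4216 − 948 = -5164;  -15350 − 5164 = -20514;  -45859 − 20514 = -66373

-66373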